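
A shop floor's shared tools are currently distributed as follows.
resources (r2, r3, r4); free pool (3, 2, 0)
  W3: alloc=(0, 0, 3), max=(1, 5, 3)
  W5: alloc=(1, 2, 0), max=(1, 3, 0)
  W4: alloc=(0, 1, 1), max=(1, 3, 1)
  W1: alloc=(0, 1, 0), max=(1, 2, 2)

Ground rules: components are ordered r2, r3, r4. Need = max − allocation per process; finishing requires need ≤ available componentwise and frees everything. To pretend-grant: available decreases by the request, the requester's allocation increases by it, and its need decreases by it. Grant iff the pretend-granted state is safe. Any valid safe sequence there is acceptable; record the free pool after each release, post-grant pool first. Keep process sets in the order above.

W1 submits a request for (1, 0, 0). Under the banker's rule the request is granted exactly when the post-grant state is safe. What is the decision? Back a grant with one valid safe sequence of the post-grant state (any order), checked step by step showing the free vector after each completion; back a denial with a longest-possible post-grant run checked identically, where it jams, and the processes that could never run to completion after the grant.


GRANT — the state after the grant stays safe, e.g. via W5, W4, W3, W1.
Key observation: (2, 2, 0) free after granting still covers W5 first, and each release covers the next.
Step-by-step check of the post-grant state:
  pool = (2, 2, 0)
  W5 needs (0, 1, 0) <= (2, 2, 0) -> finishes; pool += (1, 2, 0) = (3, 4, 0)
  W4 needs (1, 2, 0) <= (3, 4, 0) -> finishes; pool += (0, 1, 1) = (3, 5, 1)
  W3 needs (1, 5, 0) <= (3, 5, 1) -> finishes; pool += (0, 0, 3) = (3, 5, 4)
  W1 needs (0, 1, 2) <= (3, 5, 4) -> finishes; pool += (1, 1, 0) = (4, 6, 4)


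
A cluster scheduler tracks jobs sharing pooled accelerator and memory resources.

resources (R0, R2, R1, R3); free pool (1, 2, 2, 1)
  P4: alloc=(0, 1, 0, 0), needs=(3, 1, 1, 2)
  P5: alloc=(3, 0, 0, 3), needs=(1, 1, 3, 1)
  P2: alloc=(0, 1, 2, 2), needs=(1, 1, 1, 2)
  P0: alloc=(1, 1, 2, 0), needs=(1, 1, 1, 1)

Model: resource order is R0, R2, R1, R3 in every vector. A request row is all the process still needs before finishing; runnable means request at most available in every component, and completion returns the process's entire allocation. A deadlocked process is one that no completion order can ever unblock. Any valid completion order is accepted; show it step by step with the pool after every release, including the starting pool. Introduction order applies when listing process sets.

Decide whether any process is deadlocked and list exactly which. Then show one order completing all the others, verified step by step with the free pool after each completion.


Nothing here is deadlocked.
Key observation: P0 leads a chain of completions in which each release enables another process.
A valid finishing order for the others: P0, P5, P4, P2. Step-by-step check:
  pool = (1, 2, 2, 1)
  P0: need (1, 1, 1, 1) fits (1, 2, 2, 1); releases (1, 1, 2, 0), pool now (2, 3, 4, 1)
  P5: need (1, 1, 3, 1) fits (2, 3, 4, 1); releases (3, 0, 0, 3), pool now (5, 3, 4, 4)
  P4: need (3, 1, 1, 2) fits (5, 3, 4, 4); releases (0, 1, 0, 0), pool now (5, 4, 4, 4)
  P2: need (1, 1, 1, 2) fits (5, 4, 4, 4); releases (0, 1, 2, 2), pool now (5, 5, 6, 6)


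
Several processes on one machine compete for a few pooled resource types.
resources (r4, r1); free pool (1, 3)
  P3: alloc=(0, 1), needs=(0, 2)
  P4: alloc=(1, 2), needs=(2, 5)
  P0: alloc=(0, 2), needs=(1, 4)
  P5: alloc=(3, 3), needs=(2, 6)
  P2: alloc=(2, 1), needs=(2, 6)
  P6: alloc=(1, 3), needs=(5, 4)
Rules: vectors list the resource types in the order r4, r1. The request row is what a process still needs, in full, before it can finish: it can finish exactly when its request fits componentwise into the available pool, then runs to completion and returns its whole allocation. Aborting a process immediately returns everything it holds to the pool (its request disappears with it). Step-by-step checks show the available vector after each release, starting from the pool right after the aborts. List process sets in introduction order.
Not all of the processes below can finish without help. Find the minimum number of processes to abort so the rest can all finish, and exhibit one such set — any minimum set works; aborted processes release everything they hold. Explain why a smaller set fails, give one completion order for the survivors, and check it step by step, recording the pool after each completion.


The answer: abort P4.
Key observation: aborting P4 returns (1, 2), and P2 — hopeless before — runs at step 2 with the returned capacity in the pool.
No smaller set exists: with zero aborts the deadlock remains.
Survivors finish in the order: P0, P2, P5, P6, P3. Step-by-step check (pool after the aborts first):
  pool = (2, 5)
  run P0 (needs (1, 4), free (2, 5)); after release of (0, 2) the pool is (2, 7)
  run P2 (needs (2, 6), free (2, 7)); after release of (2, 1) the pool is (4, 8)
  run P5 (needs (2, 6), free (4, 8)); after release of (3, 3) the pool is (7, 11)
  run P6 (needs (5, 4), free (7, 11)); after release of (1, 3) the pool is (8, 14)
  run P3 (needs (0, 2), free (8, 14)); after release of (0, 1) the pool is (8, 15)


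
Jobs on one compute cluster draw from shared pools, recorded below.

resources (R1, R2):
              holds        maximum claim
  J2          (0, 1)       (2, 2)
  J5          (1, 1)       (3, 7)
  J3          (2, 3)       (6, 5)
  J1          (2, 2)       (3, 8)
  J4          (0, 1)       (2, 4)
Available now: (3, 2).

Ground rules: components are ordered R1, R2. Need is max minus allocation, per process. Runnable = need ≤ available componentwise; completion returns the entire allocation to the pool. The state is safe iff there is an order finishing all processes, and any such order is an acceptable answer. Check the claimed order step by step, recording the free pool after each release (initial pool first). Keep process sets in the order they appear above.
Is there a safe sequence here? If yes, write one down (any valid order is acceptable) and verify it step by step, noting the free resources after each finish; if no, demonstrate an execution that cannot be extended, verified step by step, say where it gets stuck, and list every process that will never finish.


UNSAFE — no complete ordering exists.
Key observation: after J2, J4 the pool peaks at (3, 4), and each blocked process is short somewhere: J5 on R2; J3 on R1; J1 on R2.
A maximal execution: J2, J4 — then nothing else fits. Verifying each step:
  pool = (3, 2)
  J2: need (2, 1) fits (3, 2); releases (0, 1), pool now (3, 3)
  J4: need (2, 3) fits (3, 3); releases (0, 1), pool now (3, 4)
  blocked: J5 wants (2, 6), pool (3, 4) — not enough R2
  blocked: J3 wants (4, 2), pool (3, 4) — not enough R1
  blocked: J1 wants (1, 6), pool (3, 4) — not enough R2
Processes that can never finish: J5, J3 and J1.


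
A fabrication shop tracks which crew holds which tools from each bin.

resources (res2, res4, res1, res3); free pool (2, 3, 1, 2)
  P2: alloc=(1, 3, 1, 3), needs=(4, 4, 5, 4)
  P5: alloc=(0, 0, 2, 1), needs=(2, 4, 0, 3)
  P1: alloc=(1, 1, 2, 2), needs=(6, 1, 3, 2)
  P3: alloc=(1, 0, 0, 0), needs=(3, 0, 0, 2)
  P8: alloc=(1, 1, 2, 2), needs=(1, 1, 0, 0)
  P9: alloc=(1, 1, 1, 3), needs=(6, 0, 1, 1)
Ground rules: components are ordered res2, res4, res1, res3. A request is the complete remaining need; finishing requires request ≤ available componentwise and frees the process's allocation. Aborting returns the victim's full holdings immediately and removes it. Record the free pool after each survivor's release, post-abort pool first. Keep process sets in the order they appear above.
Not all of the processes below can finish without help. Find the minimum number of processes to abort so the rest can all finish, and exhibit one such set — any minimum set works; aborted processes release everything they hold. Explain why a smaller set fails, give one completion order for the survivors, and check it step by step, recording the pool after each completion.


The answer: abort P9.
Key observation: the deadlocked P1 becomes finishable only because P9 released (1, 1, 1, 3); it completes at step 5 below.
Why nothing smaller works: aborting no one leaves the state deadlocked as given.
Survivors finish in the order: P3, P8, P5, P2, P1. Walking it through (pool after the aborts first):
  pool = (3, 4, 2, 5)
  P3 needs (3, 0, 0, 2) <= (3, 4, 2, 5) -> finishes; pool += (1, 0, 0, 0) = (4, 4, 2, 5)
  P8 needs (1, 1, 0, 0) <= (4, 4, 2, 5) -> finishes; pool += (1, 1, 2, 2) = (5, 5, 4, 7)
  P5 needs (2, 4, 0, 3) <= (5, 5, 4, 7) -> finishes; pool += (0, 0, 2, 1) = (5, 5, 6, 8)
  P2 needs (4, 4, 5, 4) <= (5, 5, 6, 8) -> finishes; pool += (1, 3, 1, 3) = (6, 8, 7, 11)
  P1 needs (6, 1, 3, 2) <= (6, 8, 7, 11) -> finishes; pool += (1, 1, 2, 2) = (7, 9, 9, 13)


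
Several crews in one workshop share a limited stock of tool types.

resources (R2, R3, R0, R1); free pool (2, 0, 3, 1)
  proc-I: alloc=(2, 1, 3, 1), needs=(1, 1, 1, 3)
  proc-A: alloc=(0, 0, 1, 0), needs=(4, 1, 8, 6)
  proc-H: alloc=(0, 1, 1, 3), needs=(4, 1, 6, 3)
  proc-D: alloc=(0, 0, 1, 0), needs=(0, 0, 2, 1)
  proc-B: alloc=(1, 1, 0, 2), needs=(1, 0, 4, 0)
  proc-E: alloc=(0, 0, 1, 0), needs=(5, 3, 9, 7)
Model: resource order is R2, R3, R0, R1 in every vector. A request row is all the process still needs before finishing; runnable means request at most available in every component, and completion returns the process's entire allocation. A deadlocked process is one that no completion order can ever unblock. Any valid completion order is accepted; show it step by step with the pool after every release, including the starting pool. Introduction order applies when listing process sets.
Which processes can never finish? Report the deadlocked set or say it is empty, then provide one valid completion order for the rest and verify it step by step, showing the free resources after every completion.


The deadlocked set is empty.
Key observation: starting with proc-D, each completion frees enough for the next — no one is permanently blocked.
The rest can finish in the order proc-D, proc-B, proc-I, proc-H, proc-A, proc-E. Walking it through:
  pool = (2, 0, 3, 1)
  proc-D needs (0, 0, 2, 1) <= (2, 0, 3, 1) -> finishes; pool += (0, 0, 1, 0) = (2, 0, 4, 1)
  proc-B needs (1, 0, 4, 0) <= (2, 0, 4, 1) -> finishes; pool += (1, 1, 0, 2) = (3, 1, 4, 3)
  proc-I needs (1, 1, 1, 3) <= (3, 1, 4, 3) -> finishes; pool += (2, 1, 3, 1) = (5, 2, 7, 4)
  proc-H needs (4, 1, 6, 3) <= (5, 2, 7, 4) -> finishes; pool += (0, 1, 1, 3) = (5, 3, 8, 7)
  proc-A needs (4, 1, 8, 6) <= (5, 3, 8, 7) -> finishes; pool += (0, 0, 1, 0) = (5, 3, 9, 7)
  proc-E needs (5, 3, 9, 7) <= (5, 3, 9, 7) -> finishes; pool += (0, 0, 1, 0) = (5, 3, 10, 7)


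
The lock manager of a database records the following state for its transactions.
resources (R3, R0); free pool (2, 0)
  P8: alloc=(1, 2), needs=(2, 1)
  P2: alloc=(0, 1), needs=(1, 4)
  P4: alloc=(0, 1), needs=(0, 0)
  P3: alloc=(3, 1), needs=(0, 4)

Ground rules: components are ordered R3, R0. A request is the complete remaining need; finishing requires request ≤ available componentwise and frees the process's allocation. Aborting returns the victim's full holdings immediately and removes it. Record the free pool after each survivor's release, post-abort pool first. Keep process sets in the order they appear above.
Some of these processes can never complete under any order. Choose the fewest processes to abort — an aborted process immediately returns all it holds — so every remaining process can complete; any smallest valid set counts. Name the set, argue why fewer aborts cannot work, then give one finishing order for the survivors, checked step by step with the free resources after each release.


The answer: abort P2.
Key observation: P3 was stuck for good until P2 gave back (0, 1); in the order shown it finishes at step 3.
No smaller set exists: with zero aborts the deadlock remains.
Survivors finish in the order: P4, P8, P3. Walking it through (pool after the aborts first):
  pool = (2, 1)
  P4 needs (0, 0) <= (2, 1) -> finishes; pool += (0, 1) = (2, 2)
  P8 needs (2, 1) <= (2, 2) -> finishes; pool += (1, 2) = (3, 4)
  P3 needs (0, 4) <= (3, 4) -> finishes; pool += (3, 1) = (6, 5)


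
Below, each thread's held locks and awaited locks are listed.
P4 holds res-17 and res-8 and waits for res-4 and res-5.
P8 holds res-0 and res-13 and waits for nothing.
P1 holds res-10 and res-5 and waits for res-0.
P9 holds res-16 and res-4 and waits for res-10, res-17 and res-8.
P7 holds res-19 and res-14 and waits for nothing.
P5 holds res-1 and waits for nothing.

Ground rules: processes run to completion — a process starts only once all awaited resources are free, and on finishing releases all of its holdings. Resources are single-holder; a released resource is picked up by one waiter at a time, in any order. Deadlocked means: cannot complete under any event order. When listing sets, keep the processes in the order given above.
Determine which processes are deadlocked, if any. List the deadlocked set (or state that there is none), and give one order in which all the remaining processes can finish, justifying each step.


Deadlocked set: P4 and P9.
Key observation: the loop P4 -> P9 -> P4 blocks itself forever; no other process is dragged down with it.
The rest can finish in the order P5, P7, P8, P1.
Verifying each step:
  P5 waits on nothing -> runs at once and releases res-1
  P7 waits on nothing -> runs at once and releases res-19 and res-14
  P8 waits on nothing -> runs at once and releases res-0 and res-13
  P1: everything it awaited (res-0) is free; runs, freeing res-10 and res-5


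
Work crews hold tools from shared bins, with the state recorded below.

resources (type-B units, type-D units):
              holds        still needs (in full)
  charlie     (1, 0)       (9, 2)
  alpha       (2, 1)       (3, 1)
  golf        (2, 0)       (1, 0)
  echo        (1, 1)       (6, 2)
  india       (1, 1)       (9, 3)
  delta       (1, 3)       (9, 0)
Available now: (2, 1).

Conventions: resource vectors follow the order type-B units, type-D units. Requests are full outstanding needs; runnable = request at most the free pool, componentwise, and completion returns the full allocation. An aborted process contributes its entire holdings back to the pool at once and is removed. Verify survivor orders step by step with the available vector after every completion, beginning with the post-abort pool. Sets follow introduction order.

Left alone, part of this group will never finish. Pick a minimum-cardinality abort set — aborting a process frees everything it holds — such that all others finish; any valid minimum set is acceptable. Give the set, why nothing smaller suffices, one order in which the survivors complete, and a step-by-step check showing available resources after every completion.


Abort charlie and india.
Key observation: aborting charlie and india returns (2, 1), and delta — hopeless before — runs at step 4 with the returned capacity in the pool.
Minimality, checking each single-abort alternative: charlie alone leaves india blocked (short on type-B units); alpha alone leaves charlie blocked (short on type-B units); golf alone leaves charlie blocked (short on type-B units); echo alone leaves charlie blocked (short on type-B units); india alone leaves charlie blocked (short on type-B units); delta alone leaves charlie blocked (short on type-B units).
One survivor order: golf, alpha, echo, delta. Check, step by step (post-abort pool first):
  pool = (4, 2)
  golf needs (1, 0) <= (4, 2) -> finishes; pool += (2, 0) = (6, 2)
  alpha needs (3, 1) <= (6, 2) -> finishes; pool += (2, 1) = (8, 3)
  echo needs (6, 2) <= (8, 3) -> finishes; pool += (1, 1) = (9, 4)
  delta needs (9, 0) <= (9, 4) -> finishes; pool += (1, 3) = (10, 7)


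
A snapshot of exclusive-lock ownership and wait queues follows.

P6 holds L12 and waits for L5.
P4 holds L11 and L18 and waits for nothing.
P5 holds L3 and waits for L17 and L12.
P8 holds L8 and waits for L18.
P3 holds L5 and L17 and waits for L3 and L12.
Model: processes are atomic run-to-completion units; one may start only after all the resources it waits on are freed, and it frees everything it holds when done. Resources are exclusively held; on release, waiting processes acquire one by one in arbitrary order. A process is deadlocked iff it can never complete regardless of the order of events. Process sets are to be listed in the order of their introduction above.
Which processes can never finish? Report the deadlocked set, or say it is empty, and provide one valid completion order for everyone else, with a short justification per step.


Deadlocked: P6, P5 and P3.
Key observation: the waits loop around P6 -> P3 -> P6 with no way out; P5 is caught in further circular waits.
The rest can finish in the order P4, P8.
Step-by-step check:
  P4 waits on nothing -> runs at once and releases L11 and L18
  P8: everything it awaited (L18) is free; runs, freeing L8


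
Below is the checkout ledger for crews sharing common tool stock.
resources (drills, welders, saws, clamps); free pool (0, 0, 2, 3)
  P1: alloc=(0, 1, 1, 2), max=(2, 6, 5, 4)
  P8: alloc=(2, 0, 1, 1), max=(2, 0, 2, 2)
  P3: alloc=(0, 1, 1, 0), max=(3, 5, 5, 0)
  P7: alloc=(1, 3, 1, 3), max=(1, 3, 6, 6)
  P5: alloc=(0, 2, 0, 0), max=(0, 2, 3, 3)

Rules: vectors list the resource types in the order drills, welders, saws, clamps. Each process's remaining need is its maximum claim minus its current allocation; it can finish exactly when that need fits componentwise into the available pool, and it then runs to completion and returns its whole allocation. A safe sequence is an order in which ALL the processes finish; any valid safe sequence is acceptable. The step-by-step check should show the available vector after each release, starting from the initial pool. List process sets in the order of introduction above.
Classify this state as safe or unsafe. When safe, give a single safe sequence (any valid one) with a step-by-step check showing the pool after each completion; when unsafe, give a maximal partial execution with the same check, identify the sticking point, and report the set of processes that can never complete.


UNSAFE — no complete ordering exists.
Key observation: no order helps: past P8, P5, the free pool tops out at (2, 2, 3, 4), below what each blocked process needs in saws.
A maximal execution: P8, P5 — then nothing else fits. Step-by-step check:
  pool = (0, 0, 2, 3)
  P8 needs (0, 0, 1, 1) <= (0, 0, 2, 3) -> finishes; pool += (2, 0, 1, 1) = (2, 0, 3, 4)
  P5 needs (0, 0, 3, 3) <= (2, 0, 3, 4) -> finishes; pool += (0, 2, 0, 0) = (2, 2, 3, 4)
  blocked: P1 wants (2, 5, 4, 2), pool (2, 2, 3, 4) — not enough welders and saws
  blocked: P3 wants (3, 4, 4, 0), pool (2, 2, 3, 4) — not enough drills, welders and saws
  blocked: P7 wants (0, 0, 5, 3), pool (2, 2, 3, 4) — not enough saws
Permanently blocked: P1, P3 and P7.


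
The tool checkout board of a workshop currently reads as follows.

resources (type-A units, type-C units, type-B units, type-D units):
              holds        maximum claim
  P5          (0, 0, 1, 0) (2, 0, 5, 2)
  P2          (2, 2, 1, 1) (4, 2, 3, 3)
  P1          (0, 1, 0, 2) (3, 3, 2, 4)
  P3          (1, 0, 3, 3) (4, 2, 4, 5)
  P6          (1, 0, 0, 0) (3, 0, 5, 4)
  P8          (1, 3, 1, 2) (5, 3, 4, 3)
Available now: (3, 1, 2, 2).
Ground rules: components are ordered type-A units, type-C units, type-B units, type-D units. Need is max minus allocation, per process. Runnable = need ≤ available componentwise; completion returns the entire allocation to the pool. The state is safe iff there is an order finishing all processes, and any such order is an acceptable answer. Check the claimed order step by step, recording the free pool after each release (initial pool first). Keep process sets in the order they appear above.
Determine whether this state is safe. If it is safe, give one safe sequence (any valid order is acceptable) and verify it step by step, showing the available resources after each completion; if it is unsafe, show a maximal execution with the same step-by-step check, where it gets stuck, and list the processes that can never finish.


SAFE — a valid safe sequence is P2, P8, P3, P5, P6, P1.
Key observation: P2 marks the first exact bind of the order: its need (2, 0, 2, 2) fits the free (3, 1, 2, 2) with zero slack on a requested resource.
Verifying each step:
  pool = (3, 1, 2, 2)
  P2: need (2, 0, 2, 2) fits (3, 1, 2, 2); releases (2, 2, 1, 1), pool now (5, 3, 3, 3)
  P8: need (4, 0, 3, 1) fits (5, 3, 3, 3); releases (1, 3, 1, 2), pool now (6, 6, 4, 5)
  P3: need (3, 2, 1, 2) fits (6, 6, 4, 5); releases (1, 0, 3, 3), pool now (7, 6, 7, 8)
  P5: need (2, 0, 4, 2) fits (7, 6, 7, 8); releases (0, 0, 1, 0), pool now (7, 6, 8, 8)
  P6: need (2, 0, 5, 4) fits (7, 6, 8, 8); releases (1, 0, 0, 0), pool now (8, 6, 8, 8)
  P1: need (3, 2, 2, 2) fits (8, 6, 8, 8); releases (0, 1, 0, 2), pool now (8, 7, 8, 10)


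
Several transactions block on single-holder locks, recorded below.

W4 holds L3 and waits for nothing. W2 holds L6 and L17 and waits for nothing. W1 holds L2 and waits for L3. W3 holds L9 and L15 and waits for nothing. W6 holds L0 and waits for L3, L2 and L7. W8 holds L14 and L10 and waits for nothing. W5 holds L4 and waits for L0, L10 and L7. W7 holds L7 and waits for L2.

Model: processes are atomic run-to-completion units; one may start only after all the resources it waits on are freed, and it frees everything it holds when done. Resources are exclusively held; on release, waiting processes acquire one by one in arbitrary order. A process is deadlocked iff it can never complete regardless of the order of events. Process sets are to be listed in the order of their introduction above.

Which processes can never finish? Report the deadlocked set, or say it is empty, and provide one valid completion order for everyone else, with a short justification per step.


Nothing here is deadlocked.
Key observation: there is no circular wait here — follow any chain and it reaches a process that is free to run now.
One completion order for the rest: W2, W3, W8, W4, W1, W7, W6, W5.
Check, step by step:
  run W2 (it waits on nothing); releases L6 and L17
  run W3 (it waits on nothing); releases L9 and L15
  run W8 (it waits on nothing); releases L14 and L10
  run W4 (it waits on nothing); releases L3
  run W1 (all its waits — L3 — are resolved); releases L2
  run W7 (all its waits — L2 — are resolved); releases L7
  run W6 (all its waits — L3, L2 and L7 — are resolved); releases L0
  run W5 (all its waits — L0, L10 and L7 — are resolved); releases L4


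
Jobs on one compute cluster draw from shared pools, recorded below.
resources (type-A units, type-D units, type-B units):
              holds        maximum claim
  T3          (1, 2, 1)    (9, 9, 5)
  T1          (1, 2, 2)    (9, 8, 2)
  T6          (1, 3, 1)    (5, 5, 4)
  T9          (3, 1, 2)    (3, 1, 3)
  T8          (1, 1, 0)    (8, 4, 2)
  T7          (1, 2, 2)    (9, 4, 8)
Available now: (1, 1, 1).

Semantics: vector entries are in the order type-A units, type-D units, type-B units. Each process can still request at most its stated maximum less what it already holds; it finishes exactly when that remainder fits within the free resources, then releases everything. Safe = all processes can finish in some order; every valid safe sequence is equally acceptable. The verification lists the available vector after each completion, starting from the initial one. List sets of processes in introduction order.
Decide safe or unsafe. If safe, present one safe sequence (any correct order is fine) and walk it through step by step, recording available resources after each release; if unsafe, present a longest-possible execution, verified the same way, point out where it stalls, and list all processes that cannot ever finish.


The state is UNSAFE.
Key observation: T9, T6 can finish, but then (5, 5, 4) is all there is, and the blocked group's type-A units demands exceed it.
Going as far as possible: T9, T6; after that, nothing fits. Check, step by step:
  pool = (1, 1, 1)
  T9: need (0, 0, 1) fits (1, 1, 1); releases (3, 1, 2), pool now (4, 2, 3)
  T6: need (4, 2, 3) fits (4, 2, 3); releases (1, 3, 1), pool now (5, 5, 4)
  T3 cannot run: need (8, 7, 4) vs free (5, 5, 4) (insufficient type-A units and type-D units)
  T1 cannot run: need (8, 6, 0) vs free (5, 5, 4) (insufficient type-A units and type-D units)
  T8 cannot run: need (7, 3, 2) vs free (5, 5, 4) (insufficient type-A units)
  T7 cannot run: need (8, 2, 6) vs free (5, 5, 4) (insufficient type-A units and type-B units)
Never able to finish: T3, T1, T8 and T7.


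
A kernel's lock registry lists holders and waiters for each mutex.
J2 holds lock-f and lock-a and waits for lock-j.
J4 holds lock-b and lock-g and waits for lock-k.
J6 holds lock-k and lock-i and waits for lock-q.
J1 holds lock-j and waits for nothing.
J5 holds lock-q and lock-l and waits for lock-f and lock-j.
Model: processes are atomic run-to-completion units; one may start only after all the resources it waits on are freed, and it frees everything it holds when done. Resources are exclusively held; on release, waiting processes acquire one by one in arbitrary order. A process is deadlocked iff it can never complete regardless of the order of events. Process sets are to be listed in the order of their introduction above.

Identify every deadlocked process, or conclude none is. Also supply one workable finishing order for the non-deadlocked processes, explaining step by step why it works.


Nothing here is deadlocked.
Key observation: every chain of waits terminates; starting from the processes that wait on nothing, all the rest unlock in turn.
The rest can finish in the order J1, J2, J5, J6, J4.
Step-by-step check:
  J1 waits on nothing -> runs at once and releases lock-j
  J2: everything it awaited (lock-j) is free; runs, freeing lock-f and lock-a
  J5: everything it awaited (lock-f and lock-j) is free; runs, freeing lock-q and lock-l
  J6: everything it awaited (lock-q) is free; runs, freeing lock-k and lock-i
  J4: everything it awaited (lock-k) is free; runs, freeing lock-b and lock-g


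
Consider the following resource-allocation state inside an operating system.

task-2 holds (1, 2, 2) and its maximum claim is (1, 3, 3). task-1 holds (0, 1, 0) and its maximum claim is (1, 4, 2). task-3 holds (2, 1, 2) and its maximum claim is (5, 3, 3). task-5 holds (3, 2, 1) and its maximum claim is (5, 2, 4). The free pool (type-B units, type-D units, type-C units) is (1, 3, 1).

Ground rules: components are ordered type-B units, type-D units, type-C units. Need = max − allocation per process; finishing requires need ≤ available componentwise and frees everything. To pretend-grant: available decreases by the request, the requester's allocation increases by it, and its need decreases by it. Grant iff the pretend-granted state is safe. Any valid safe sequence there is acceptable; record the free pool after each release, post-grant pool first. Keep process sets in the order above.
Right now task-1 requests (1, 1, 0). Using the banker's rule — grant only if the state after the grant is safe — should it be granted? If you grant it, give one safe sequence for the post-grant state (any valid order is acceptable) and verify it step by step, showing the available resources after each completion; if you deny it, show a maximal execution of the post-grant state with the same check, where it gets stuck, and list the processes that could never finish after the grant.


GRANT: granting preserves safety; a valid post-grant sequence is task-2, task-1, task-5, task-3.
Key observation: the grant leaves (0, 2, 1) free — enough for task-2, whose release restarts the cascade.
Verifying the post-grant state step by step:
  pool = (0, 2, 1)
  run task-2 (needs (0, 1, 1), free (0, 2, 1)); after release of (1, 2, 2) the pool is (1, 4, 3)
  run task-1 (needs (0, 2, 2), free (1, 4, 3)); after release of (1, 2, 0) the pool is (2, 6, 3)
  run task-5 (needs (2, 0, 3), free (2, 6, 3)); after release of (3, 2, 1) the pool is (5, 8, 4)
  run task-3 (needs (3, 2, 1), free (5, 8, 4)); after release of (2, 1, 2) the pool is (7, 9, 6)


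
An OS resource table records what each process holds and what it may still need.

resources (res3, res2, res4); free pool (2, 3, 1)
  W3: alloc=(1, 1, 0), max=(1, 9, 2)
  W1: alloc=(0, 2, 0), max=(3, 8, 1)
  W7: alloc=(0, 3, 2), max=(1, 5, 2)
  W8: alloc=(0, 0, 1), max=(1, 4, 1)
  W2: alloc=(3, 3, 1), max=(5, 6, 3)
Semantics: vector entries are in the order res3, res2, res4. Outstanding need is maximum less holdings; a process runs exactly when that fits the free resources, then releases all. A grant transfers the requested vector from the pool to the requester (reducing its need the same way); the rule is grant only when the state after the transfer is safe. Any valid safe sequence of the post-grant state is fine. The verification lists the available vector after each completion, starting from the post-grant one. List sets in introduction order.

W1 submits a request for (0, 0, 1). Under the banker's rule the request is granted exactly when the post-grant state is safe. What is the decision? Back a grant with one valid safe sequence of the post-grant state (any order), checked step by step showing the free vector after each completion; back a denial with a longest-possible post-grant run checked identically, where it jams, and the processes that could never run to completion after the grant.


GRANT. The post-grant state is safe; one safe sequence: W7, W2, W1, W3, W8.
Key observation: (2, 3, 0) free after granting still covers W7 first, and each release covers the next.
Check on the post-grant state, step by step:
  pool = (2, 3, 0)
  W7 needs (1, 2, 0) <= (2, 3, 0) -> finishes; pool += (0, 3, 2) = (2, 6, 2)
  W2 needs (2, 3, 2) <= (2, 6, 2) -> finishes; pool += (3, 3, 1) = (5, 9, 3)
  W1 needs (3, 6, 0) <= (5, 9, 3) -> finishes; pool += (0, 2, 1) = (5, 11, 4)
  W3 needs (0, 8, 2) <= (5, 11, 4) -> finishes; pool += (1, 1, 0) = (6, 12, 4)
  W8 needs (1, 4, 0) <= (6, 12, 4) -> finishes; pool += (0, 0, 1) = (6, 12, 5)


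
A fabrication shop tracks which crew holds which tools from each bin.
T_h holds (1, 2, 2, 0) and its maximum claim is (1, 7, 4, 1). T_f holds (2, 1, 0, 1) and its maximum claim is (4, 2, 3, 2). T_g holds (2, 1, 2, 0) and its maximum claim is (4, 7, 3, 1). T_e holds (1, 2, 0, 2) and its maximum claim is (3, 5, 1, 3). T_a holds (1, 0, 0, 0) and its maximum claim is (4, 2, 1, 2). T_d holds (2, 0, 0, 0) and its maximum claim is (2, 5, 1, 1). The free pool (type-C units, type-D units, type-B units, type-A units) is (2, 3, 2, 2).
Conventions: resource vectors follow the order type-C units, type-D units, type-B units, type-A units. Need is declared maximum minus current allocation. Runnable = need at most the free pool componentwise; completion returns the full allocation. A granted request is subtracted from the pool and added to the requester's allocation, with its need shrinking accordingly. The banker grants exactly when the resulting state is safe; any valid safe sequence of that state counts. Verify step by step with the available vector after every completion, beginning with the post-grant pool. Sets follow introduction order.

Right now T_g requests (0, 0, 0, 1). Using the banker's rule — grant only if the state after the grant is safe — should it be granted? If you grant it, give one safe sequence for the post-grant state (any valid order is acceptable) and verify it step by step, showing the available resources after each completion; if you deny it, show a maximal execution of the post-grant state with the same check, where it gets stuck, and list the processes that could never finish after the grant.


GRANT: granting preserves safety; a valid post-grant sequence is T_e, T_d, T_h, T_g, T_a, T_f.
Key observation: (2, 3, 2, 1) free after granting still covers T_e first, and each release covers the next.
Check on the post-grant state, step by step:
  pool = (2, 3, 2, 1)
  T_e needs (2, 3, 1, 1) <= (2, 3, 2, 1) -> finishes; pool += (1, 2, 0, 2) = (3, 5, 2, 3)
  T_d needs (0, 5, 1, 1) <= (3, 5, 2, 3) -> finishes; pool += (2, 0, 0, 0) = (5, 5, 2, 3)
  T_h needs (0, 5, 2, 1) <= (5, 5, 2, 3) -> finishes; pool += (1, 2, 2, 0) = (6, 7, 4, 3)
  T_g needs (2, 6, 1, 0) <= (6, 7, 4, 3) -> finishes; pool += (2, 1, 2, 1) = (8, 8, 6, 4)
  T_a needs (3, 2, 1, 2) <= (8, 8, 6, 4) -> finishes; pool += (1, 0, 0, 0) = (9, 8, 6, 4)
  T_f needs (2, 1, 3, 1) <= (9, 8, 6, 4) -> finishes; pool += (2, 1, 0, 1) = (11, 9, 6, 5)


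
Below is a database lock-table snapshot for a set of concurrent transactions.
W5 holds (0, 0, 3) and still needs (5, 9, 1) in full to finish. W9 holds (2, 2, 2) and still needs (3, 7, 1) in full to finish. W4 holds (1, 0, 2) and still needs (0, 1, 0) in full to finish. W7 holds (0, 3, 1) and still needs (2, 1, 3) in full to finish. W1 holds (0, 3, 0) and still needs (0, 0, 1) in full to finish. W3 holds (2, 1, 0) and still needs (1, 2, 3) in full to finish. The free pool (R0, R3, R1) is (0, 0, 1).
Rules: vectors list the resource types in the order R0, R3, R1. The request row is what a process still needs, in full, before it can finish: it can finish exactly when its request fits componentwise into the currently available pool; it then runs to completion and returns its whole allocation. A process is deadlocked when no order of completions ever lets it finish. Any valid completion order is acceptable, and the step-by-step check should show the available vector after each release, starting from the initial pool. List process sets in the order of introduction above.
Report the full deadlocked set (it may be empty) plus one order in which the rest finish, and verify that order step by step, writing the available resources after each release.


The deadlocked set is empty.
Key observation: W1 fits the free pool immediately, and its release cascades until everyone finishes.
A valid finishing order for the others: W1, W4, W3, W7, W9, W5. Step-by-step check:
  pool = (0, 0, 1)
  W1 needs (0, 0, 1) <= (0, 0, 1) -> finishes; pool += (0, 3, 0) = (0, 3, 1)
  W4 needs (0, 1, 0) <= (0, 3, 1) -> finishes; pool += (1, 0, 2) = (1, 3, 3)
  W3 needs (1, 2, 3) <= (1, 3, 3) -> finishes; pool += (2, 1, 0) = (3, 4, 3)
  W7 needs (2, 1, 3) <= (3, 4, 3) -> finishes; pool += (0, 3, 1) = (3, 7, 4)
  W9 needs (3, 7, 1) <= (3, 7, 4) -> finishes; pool += (2, 2, 2) = (5, 9, 6)
  W5 needs (5, 9, 1) <= (5, 9, 6) -> finishes; pool += (0, 0, 3) = (5, 9, 9)


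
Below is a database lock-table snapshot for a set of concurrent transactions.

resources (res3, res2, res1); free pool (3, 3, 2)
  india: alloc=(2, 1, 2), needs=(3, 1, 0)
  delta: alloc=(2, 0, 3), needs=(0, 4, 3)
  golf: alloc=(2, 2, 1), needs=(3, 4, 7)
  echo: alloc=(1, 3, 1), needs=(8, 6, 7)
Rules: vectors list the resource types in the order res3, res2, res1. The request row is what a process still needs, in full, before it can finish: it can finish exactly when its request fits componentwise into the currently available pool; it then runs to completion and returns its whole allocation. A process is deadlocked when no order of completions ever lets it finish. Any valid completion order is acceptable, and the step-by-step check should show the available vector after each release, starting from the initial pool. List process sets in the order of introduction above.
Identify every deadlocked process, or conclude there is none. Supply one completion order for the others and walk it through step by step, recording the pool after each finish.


The deadlocked set is empty.
Key observation: india leads a chain of completions in which each release enables another process.
The rest can finish in the order india, delta, golf, echo. Step-by-step check:
  pool = (3, 3, 2)
  india needs (3, 1, 0) <= (3, 3, 2) -> finishes; pool += (2, 1, 2) = (5, 4, 4)
  delta needs (0, 4, 3) <= (5, 4, 4) -> finishes; pool += (2, 0, 3) = (7, 4, 7)
  golf needs (3, 4, 7) <= (7, 4, 7) -> finishes; pool += (2, 2, 1) = (9, 6, 8)
  echo needs (8, 6, 7) <= (9, 6, 8) -> finishes; pool += (1, 3, 1) = (10, 9, 9)


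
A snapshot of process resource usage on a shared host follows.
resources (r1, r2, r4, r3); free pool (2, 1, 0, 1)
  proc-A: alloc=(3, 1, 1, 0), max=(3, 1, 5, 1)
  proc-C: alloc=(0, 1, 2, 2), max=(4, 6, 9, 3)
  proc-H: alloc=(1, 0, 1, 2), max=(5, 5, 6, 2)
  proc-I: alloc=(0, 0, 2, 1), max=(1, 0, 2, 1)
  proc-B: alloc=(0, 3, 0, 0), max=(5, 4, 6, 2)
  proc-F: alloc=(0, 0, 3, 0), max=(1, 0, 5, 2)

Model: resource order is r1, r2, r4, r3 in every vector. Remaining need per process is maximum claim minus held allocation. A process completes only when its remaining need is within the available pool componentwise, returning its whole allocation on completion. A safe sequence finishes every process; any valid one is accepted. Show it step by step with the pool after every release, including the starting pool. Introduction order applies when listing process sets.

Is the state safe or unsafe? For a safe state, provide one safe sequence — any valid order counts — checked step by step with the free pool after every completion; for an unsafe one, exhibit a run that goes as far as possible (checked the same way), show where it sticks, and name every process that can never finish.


The state is SAFE; one workable sequence: proc-I, proc-F, proc-A, proc-B, proc-H, proc-C.
Key observation: proc-F is the earliest step where a requested resource binds exactly: need (1, 0, 2, 2), pool (2, 1, 2, 2) at its turn.
Verifying each step:
  pool = (2, 1, 0, 1)
  proc-I: need (1, 0, 0, 0) fits (2, 1, 0, 1); releases (0, 0, 2, 1), pool now (2, 1, 2, 2)
  proc-F: need (1, 0, 2, 2) fits (2, 1, 2, 2); releases (0, 0, 3, 0), pool now (2, 1, 5, 2)
  proc-A: need (0, 0, 4, 1) fits (2, 1, 5, 2); releases (3, 1, 1, 0), pool now (5, 2, 6, 2)
  proc-B: need (5, 1, 6, 2) fits (5, 2, 6, 2); releases (0, 3, 0, 0), pool now (5, 5, 6, 2)
  proc-H: need (4, 5, 5, 0) fits (5, 5, 6, 2); releases (1, 0, 1, 2), pool now (6, 5, 7, 4)
  proc-C: need (4, 5, 7, 1) fits (6, 5, 7, 4); releases (0, 1, 2, 2), pool now (6, 6, 9, 6)


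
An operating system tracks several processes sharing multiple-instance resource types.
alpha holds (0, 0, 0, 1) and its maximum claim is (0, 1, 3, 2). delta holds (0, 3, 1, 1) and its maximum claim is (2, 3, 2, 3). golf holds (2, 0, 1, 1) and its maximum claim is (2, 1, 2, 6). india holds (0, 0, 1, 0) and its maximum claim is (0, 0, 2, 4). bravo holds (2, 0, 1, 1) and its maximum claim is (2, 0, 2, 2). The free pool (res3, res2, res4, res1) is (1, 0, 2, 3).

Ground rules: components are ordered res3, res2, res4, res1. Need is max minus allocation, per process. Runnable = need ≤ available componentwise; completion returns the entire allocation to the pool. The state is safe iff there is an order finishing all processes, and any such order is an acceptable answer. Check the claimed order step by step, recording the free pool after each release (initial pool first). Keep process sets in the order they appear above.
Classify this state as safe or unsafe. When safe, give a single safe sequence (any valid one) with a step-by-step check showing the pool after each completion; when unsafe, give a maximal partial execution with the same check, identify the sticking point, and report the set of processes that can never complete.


SAFE, for example via the order bravo, india, delta, golf, alpha.
Key observation: the order's first zero-slack moment is india ((0, 0, 1, 4) needed, (3, 0, 3, 4) free — a requested resource with nothing to spare).
Walking it through:
  pool = (1, 0, 2, 3)
  bravo: need (0, 0, 1, 1) fits (1, 0, 2, 3); releases (2, 0, 1, 1), pool now (3, 0, 3, 4)
  india: need (0, 0, 1, 4) fits (3, 0, 3, 4); releases (0, 0, 1, 0), pool now (3, 0, 4, 4)
  delta: need (2, 0, 1, 2) fits (3, 0, 4, 4); releases (0, 3, 1, 1), pool now (3, 3, 5, 5)
  golf: need (0, 1, 1, 5) fits (3, 3, 5, 5); releases (2, 0, 1, 1), pool now (5, 3, 6, 6)
  alpha: need (0, 1, 3, 1) fits (5, 3, 6, 6); releases (0, 0, 0, 1), pool now (5, 3, 6, 7)


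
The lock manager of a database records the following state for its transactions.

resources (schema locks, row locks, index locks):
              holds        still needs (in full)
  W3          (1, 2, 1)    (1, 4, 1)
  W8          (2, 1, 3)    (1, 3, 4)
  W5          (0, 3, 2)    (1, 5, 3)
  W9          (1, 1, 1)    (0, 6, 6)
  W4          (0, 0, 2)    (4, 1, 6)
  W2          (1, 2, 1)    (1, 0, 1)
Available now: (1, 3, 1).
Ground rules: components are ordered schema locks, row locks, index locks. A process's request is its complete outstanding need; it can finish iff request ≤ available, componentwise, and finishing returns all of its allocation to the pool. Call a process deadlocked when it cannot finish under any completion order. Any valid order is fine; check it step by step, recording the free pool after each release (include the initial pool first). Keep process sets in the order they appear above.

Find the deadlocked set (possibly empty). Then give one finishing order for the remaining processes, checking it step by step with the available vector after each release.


Nothing here is deadlocked.
Key observation: W2 leads a chain of completions in which each release enables another process.
A valid finishing order for the others: W2, W3, W5, W8, W9, W4. Walking it through:
  pool = (1, 3, 1)
  W2 needs (1, 0, 1) <= (1, 3, 1) -> finishes; pool += (1, 2, 1) = (2, 5, 2)
  W3 needs (1, 4, 1) <= (2, 5, 2) -> finishes; pool += (1, 2, 1) = (3, 7, 3)
  W5 needs (1, 5, 3) <= (3, 7, 3) -> finishes; pool += (0, 3, 2) = (3, 10, 5)
  W8 needs (1, 3, 4) <= (3, 10, 5) -> finishes; pool += (2, 1, 3) = (5, 11, 8)
  W9 needs (0, 6, 6) <= (5, 11, 8) -> finishes; pool += (1, 1, 1) = (6, 12, 9)
  W4 needs (4, 1, 6) <= (6, 12, 9) -> finishes; pool += (0, 0, 2) = (6, 12, 11)
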